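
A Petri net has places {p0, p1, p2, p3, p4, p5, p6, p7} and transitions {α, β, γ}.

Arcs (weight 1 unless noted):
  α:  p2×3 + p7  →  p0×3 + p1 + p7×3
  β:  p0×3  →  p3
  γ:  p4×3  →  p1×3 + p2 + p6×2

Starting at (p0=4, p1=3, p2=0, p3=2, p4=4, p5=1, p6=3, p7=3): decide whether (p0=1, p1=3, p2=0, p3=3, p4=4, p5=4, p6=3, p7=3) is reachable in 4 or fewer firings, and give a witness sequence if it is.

NO — not reachable within 4 firings

depth 0: 1 marking
depth 1: 3 markings reached so far
depth 2: 4 markings reached so far
depth 3: 4 markings reached so far
(frontier empty at depth 3; search complete)
target is not among the 4 markings reachable within 4 steps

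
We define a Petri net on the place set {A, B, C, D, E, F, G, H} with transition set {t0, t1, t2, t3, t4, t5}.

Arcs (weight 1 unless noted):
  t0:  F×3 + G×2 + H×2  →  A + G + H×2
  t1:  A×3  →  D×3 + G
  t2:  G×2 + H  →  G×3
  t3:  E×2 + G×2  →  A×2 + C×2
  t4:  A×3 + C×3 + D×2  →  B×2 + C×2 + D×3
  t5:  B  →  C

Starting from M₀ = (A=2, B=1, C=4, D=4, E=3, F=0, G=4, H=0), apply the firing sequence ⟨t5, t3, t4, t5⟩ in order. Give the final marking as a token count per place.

(A=1, B=1, C=7, D=5, E=1, F=0, G=2, H=0)

step 1: fire t5:  (A=2, B=1, C=4, D=4, E=3, F=0, G=4, H=0) → (A=2, B=0, C=5, D=4, E=3, F=0, G=4, H=0)
step 2: fire t3:  (A=2, B=0, C=5, D=4, E=3, F=0, G=4, H=0) → (A=4, B=0, C=7, D=4, E=1, F=0, G=2, H=0)
step 3: fire t4:  (A=4, B=0, C=7, D=4, E=1, F=0, G=2, H=0) → (A=1, B=2, C=6, D=5, E=1, F=0, G=2, H=0)
step 4: fire t5:  (A=1, B=2, C=6, D=5, E=1, F=0, G=2, H=0) → (A=1, B=1, C=7, D=5, E=1, F=0, G=2, H=0)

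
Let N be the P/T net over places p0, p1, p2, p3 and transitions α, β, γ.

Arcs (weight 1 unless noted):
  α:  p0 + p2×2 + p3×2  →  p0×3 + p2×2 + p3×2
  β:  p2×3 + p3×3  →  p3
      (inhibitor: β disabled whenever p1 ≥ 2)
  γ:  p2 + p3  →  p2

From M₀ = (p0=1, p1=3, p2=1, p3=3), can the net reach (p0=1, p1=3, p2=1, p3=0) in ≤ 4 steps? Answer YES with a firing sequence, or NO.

YES — reachable via ⟨γ, γ, γ⟩ (3 firings)

step 1: fire γ:  (p0=1, p1=3, p2=1, p3=3) → (p0=1, p1=3, p2=1, p3=2)
step 2: fire γ:  (p0=1, p1=3, p2=1, p3=2) → (p0=1, p1=3, p2=1, p3=1)
step 3: fire γ:  (p0=1, p1=3, p2=1, p3=1) → (p0=1, p1=3, p2=1, p3=0)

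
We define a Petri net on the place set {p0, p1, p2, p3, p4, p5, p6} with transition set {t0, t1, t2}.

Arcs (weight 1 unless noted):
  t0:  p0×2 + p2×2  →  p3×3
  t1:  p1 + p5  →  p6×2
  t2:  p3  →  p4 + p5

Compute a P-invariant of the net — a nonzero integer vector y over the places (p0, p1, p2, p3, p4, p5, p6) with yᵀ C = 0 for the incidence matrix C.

y = (p0:1, p1:0, p2:-1, p3:0, p4:0, p5:0, p6:0)

Incidence matrix C (rows=places, cols=transitions):
       t0   t1   t2
   p0  -2    0    0
   p1   0   -1    0
   p2  -2    0    0
   p3   3    0   -1
   p4   0    0    1
   p5   0   -1    1
   p6   0    2    0

Candidate y = [1, 0, -1, 0, 0, 0, 0]; check y·C column-wise:
  col t0: 1·-2 + -1·-2 + 0·3 = 0
  col t1: 1·0 + 0·-1 + -1·0 + 0·-1 + 0·2 = 0
  col t2: 1·0 + -1·0 + 0·-1 + 0·1 + 0·1 = 0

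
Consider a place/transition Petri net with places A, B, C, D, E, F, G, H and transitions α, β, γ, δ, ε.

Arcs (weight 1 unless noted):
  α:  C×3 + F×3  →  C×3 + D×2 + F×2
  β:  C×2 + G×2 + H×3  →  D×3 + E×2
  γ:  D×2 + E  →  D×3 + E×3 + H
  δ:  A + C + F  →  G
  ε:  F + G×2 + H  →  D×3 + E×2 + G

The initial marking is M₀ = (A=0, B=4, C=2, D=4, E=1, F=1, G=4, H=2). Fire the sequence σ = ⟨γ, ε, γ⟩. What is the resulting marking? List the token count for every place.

step 1: fire γ:  (A=0, B=4, C=2, D=4, E=1, F=1, G=4, H=2) → (A=0, B=4, C=2, D=5, E=3, F=1, G=4, H=3)
step 2: fire ε:  (A=0, B=4, C=2, D=5, E=3, F=1, G=4, H=3) → (A=0, B=4, C=2, D=8, E=5, F=0, G=3, H=2)
step 3: fire γ:  (A=0, B=4, C=2, D=8, E=5, F=0, G=3, H=2) → (A=0, B=4, C=2, D=9, E=7, F=0, G=3, H=3)

(A=0, B=4, C=2, D=9, E=7, F=0, G=3, H=3)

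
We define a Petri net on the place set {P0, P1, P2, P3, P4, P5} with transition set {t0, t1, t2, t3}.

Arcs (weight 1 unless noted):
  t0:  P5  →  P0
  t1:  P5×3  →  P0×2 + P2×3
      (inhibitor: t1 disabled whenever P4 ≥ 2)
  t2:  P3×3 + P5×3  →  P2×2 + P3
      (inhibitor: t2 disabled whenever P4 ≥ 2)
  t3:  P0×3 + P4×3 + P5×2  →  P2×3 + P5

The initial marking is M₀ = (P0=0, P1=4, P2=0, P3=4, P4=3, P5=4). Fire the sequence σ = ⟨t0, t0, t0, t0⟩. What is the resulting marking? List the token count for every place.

(P0=4, P1=4, P2=0, P3=4, P4=3, P5=0)

step 1: fire t0:  (P0=0, P1=4, P2=0, P3=4, P4=3, P5=4) → (P0=1, P1=4, P2=0, P3=4, P4=3, P5=3)
step 2: fire t0:  (P0=1, P1=4, P2=0, P3=4, P4=3, P5=3) → (P0=2, P1=4, P2=0, P3=4, P4=3, P5=2)
step 3: fire t0:  (P0=2, P1=4, P2=0, P3=4, P4=3, P5=2) → (P0=3, P1=4, P2=0, P3=4, P4=3, P5=1)
step 4: fire t0:  (P0=3, P1=4, P2=0, P3=4, P4=3, P5=1) → (P0=4, P1=4, P2=0, P3=4, P4=3, P5=0)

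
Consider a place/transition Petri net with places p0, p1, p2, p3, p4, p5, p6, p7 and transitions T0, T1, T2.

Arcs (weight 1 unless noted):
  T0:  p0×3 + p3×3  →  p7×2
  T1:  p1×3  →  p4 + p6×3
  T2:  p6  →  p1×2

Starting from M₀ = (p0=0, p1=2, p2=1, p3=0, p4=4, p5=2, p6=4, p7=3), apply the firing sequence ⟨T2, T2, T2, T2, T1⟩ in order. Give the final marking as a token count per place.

(p0=0, p1=7, p2=1, p3=0, p4=5, p5=2, p6=3, p7=3)

step 1: fire T2:  (p0=0, p1=2, p2=1, p3=0, p4=4, p5=2, p6=4, p7=3) → (p0=0, p1=4, p2=1, p3=0, p4=4, p5=2, p6=3, p7=3)
step 2: fire T2:  (p0=0, p1=4, p2=1, p3=0, p4=4, p5=2, p6=3, p7=3) → (p0=0, p1=6, p2=1, p3=0, p4=4, p5=2, p6=2, p7=3)
step 3: fire T2:  (p0=0, p1=6, p2=1, p3=0, p4=4, p5=2, p6=2, p7=3) → (p0=0, p1=8, p2=1, p3=0, p4=4, p5=2, p6=1, p7=3)
step 4: fire T2:  (p0=0, p1=8, p2=1, p3=0, p4=4, p5=2, p6=1, p7=3) → (p0=0, p1=10, p2=1, p3=0, p4=4, p5=2, p6=0, p7=3)
step 5: fire T1:  (p0=0, p1=10, p2=1, p3=0, p4=4, p5=2, p6=0, p7=3) → (p0=0, p1=7, p2=1, p3=0, p4=5, p5=2, p6=3, p7=3)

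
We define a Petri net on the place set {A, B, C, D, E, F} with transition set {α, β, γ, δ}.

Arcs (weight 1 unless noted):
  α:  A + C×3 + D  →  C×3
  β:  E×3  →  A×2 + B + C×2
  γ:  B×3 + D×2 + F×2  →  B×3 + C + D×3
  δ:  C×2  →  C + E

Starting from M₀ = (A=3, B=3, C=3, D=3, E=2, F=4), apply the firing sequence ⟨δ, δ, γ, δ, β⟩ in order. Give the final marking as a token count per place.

step 1: fire δ:  (A=3, B=3, C=3, D=3, E=2, F=4) → (A=3, B=3, C=2, D=3, E=3, F=4)
step 2: fire δ:  (A=3, B=3, C=2, D=3, E=3, F=4) → (A=3, B=3, C=1, D=3, E=4, F=4)
step 3: fire γ:  (A=3, B=3, C=1, D=3, E=4, F=4) → (A=3, B=3, C=2, D=4, E=4, F=2)
step 4: fire δ:  (A=3, B=3, C=2, D=4, E=4, F=2) → (A=3, B=3, C=1, D=4, E=5, F=2)
step 5: fire β:  (A=3, B=3, C=1, D=4, E=5, F=2) → (A=5, B=4, C=3, D=4, E=2, F=2)

(A=5, B=4, C=3, D=4, E=2, F=2)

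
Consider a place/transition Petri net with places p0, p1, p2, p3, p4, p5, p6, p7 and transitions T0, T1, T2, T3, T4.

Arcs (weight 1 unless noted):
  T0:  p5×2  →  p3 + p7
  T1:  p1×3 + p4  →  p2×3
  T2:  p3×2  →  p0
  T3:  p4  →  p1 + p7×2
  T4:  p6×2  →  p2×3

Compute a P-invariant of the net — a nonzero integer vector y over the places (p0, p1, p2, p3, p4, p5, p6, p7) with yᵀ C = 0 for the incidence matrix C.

Incidence matrix C (rows=places, cols=transitions):
       T0   T1   T2   T3   T4
   p0   0    0    1    0    0
   p1   0   -3    0    1    0
   p2   0    3    0    0    3
   p3   1    0   -2    0    0
   p4   0   -1    0   -1    0
   p5  -2    0    0    0    0
   p6   0    0    0    0   -2
   p7   1    0    0    2    0

Candidate y = [4, 0, 0, 2, 0, 1, 0, 0]; check y·C column-wise:
  col T0: 4·0 + 2·1 + 1·-2 + 0·1 = 0
  col T1: 4·0 + 0·-3 + 0·3 + 2·0 + 0·-1 + 1·0 = 0
  col T2: 4·1 + 2·-2 + 1·0 = 0
  col T3: 4·0 + 0·1 + 2·0 + 0·-1 + 1·0 + 0·2 = 0
  col T4: 4·0 + 0·3 + 2·0 + 1·0 + 0·-2 = 0

y = (p0:4, p1:0, p2:0, p3:2, p4:0, p5:1, p6:0, p7:0)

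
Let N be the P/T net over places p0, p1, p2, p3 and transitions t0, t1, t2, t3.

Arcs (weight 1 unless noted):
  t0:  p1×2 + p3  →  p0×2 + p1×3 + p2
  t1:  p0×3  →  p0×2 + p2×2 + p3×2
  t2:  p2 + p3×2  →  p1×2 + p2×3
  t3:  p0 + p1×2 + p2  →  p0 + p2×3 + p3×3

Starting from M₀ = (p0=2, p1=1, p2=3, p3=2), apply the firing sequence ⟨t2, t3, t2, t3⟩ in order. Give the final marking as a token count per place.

(p0=2, p1=1, p2=11, p3=4)

step 1: fire t2:  (p0=2, p1=1, p2=3, p3=2) → (p0=2, p1=3, p2=5, p3=0)
step 2: fire t3:  (p0=2, p1=3, p2=5, p3=0) → (p0=2, p1=1, p2=7, p3=3)
step 3: fire t2:  (p0=2, p1=1, p2=7, p3=3) → (p0=2, p1=3, p2=9, p3=1)
step 4: fire t3:  (p0=2, p1=3, p2=9, p3=1) → (p0=2, p1=1, p2=11, p3=4)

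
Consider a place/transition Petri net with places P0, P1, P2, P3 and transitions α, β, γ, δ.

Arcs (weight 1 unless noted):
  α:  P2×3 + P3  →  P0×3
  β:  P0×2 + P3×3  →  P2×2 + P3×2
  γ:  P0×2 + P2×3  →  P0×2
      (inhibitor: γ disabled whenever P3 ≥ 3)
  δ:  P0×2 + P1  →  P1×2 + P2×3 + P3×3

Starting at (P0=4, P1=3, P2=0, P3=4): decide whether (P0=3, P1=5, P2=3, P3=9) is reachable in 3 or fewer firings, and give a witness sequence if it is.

step 1: fire δ:  (P0=4, P1=3, P2=0, P3=4) → (P0=2, P1=4, P2=3, P3=7)
step 2: fire α:  (P0=2, P1=4, P2=3, P3=7) → (P0=5, P1=4, P2=0, P3=6)
step 3: fire δ:  (P0=5, P1=4, P2=0, P3=6) → (P0=3, P1=5, P2=3, P3=9)

YES — reachable via ⟨δ, α, δ⟩ (3 firings)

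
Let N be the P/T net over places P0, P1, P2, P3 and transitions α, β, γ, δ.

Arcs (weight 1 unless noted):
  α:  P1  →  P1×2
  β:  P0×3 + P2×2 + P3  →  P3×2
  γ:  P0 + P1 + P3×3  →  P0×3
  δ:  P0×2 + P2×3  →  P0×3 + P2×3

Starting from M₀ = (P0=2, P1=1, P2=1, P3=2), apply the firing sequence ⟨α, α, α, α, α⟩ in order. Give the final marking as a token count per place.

step 1: fire α:  (P0=2, P1=1, P2=1, P3=2) → (P0=2, P1=2, P2=1, P3=2)
step 2: fire α:  (P0=2, P1=2, P2=1, P3=2) → (P0=2, P1=3, P2=1, P3=2)
step 3: fire α:  (P0=2, P1=3, P2=1, P3=2) → (P0=2, P1=4, P2=1, P3=2)
step 4: fire α:  (P0=2, P1=4, P2=1, P3=2) → (P0=2, P1=5, P2=1, P3=2)
step 5: fire α:  (P0=2, P1=5, P2=1, P3=2) → (P0=2, P1=6, P2=1, P3=2)

(P0=2, P1=6, P2=1, P3=2)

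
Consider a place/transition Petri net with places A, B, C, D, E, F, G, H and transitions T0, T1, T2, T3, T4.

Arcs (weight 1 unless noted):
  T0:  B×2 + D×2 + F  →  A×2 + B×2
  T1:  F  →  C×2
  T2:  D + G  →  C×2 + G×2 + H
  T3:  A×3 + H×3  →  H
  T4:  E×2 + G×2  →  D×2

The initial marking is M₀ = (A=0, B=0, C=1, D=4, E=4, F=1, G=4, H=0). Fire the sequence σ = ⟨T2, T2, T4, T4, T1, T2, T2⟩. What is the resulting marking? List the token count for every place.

(A=0, B=0, C=11, D=4, E=0, F=0, G=4, H=4)

step 1: fire T2:  (A=0, B=0, C=1, D=4, E=4, F=1, G=4, H=0) → (A=0, B=0, C=3, D=3, E=4, F=1, G=5, H=1)
step 2: fire T2:  (A=0, B=0, C=3, D=3, E=4, F=1, G=5, H=1) → (A=0, B=0, C=5, D=2, E=4, F=1, G=6, H=2)
step 3: fire T4:  (A=0, B=0, C=5, D=2, E=4, F=1, G=6, H=2) → (A=0, B=0, C=5, D=4, E=2, F=1, G=4, H=2)
step 4: fire T4:  (A=0, B=0, C=5, D=4, E=2, F=1, G=4, H=2) → (A=0, B=0, C=5, D=6, E=0, F=1, G=2, H=2)
step 5: fire T1:  (A=0, B=0, C=5, D=6, E=0, F=1, G=2, H=2) → (A=0, B=0, C=7, D=6, E=0, F=0, G=2, H=2)
step 6: fire T2:  (A=0, B=0, C=7, D=6, E=0, F=0, G=2, H=2) → (A=0, B=0, C=9, D=5, E=0, F=0, G=3, H=3)
step 7: fire T2:  (A=0, B=0, C=9, D=5, E=0, F=0, G=3, H=3) → (A=0, B=0, C=11, D=4, E=0, F=0, G=4, H=4)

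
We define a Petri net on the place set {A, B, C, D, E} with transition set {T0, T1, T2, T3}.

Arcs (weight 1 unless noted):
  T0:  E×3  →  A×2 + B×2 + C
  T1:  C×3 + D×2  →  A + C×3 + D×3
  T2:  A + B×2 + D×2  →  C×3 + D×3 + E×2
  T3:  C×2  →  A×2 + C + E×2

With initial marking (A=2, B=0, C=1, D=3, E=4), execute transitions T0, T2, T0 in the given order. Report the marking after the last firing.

(A=5, B=2, C=6, D=4, E=0)

step 1: fire T0:  (A=2, B=0, C=1, D=3, E=4) → (A=4, B=2, C=2, D=3, E=1)
step 2: fire T2:  (A=4, B=2, C=2, D=3, E=1) → (A=3, B=0, C=5, D=4, E=3)
step 3: fire T0:  (A=3, B=0, C=5, D=4, E=3) → (A=5, B=2, C=6, D=4, E=0)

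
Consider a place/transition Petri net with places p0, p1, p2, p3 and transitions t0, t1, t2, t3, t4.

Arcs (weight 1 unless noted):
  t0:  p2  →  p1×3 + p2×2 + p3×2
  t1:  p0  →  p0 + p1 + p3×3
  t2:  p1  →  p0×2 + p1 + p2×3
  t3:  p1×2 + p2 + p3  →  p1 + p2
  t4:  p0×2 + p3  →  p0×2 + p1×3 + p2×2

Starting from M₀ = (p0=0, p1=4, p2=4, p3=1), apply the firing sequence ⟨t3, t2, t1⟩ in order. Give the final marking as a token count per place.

step 1: fire t3:  (p0=0, p1=4, p2=4, p3=1) → (p0=0, p1=3, p2=4, p3=0)
step 2: fire t2:  (p0=0, p1=3, p2=4, p3=0) → (p0=2, p1=3, p2=7, p3=0)
step 3: fire t1:  (p0=2, p1=3, p2=7, p3=0) → (p0=2, p1=4, p2=7, p3=3)

(p0=2, p1=4, p2=7, p3=3)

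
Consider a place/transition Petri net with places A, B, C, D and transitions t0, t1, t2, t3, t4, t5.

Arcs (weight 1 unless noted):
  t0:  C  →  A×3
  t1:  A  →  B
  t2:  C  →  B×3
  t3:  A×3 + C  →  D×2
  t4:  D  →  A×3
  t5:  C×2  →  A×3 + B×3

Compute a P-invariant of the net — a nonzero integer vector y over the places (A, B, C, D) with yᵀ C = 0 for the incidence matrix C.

y = (A:1, B:1, C:3, D:3)

Incidence matrix C (rows=places, cols=transitions):
       t0   t1   t2   t3   t4   t5
    A   3   -1    0   -3    3    3
    B   0    1    3    0    0    3
    C  -1    0   -1   -1    0   -2
    D   0    0    0    2   -1    0

Candidate y = [1, 1, 3, 3]; check y·C column-wise:
  col t0: 1·3 + 1·0 + 3·-1 + 3·0 = 0
  col t1: 1·-1 + 1·1 + 3·0 + 3·0 = 0
  col t2: 1·0 + 1·3 + 3·-1 + 3·0 = 0
  col t3: 1·-3 + 1·0 + 3·-1 + 3·2 = 0
  col t4: 1·3 + 1·0 + 3·0 + 3·-1 = 0
  col t5: 1·3 + 1·3 + 3·-2 + 3·0 = 0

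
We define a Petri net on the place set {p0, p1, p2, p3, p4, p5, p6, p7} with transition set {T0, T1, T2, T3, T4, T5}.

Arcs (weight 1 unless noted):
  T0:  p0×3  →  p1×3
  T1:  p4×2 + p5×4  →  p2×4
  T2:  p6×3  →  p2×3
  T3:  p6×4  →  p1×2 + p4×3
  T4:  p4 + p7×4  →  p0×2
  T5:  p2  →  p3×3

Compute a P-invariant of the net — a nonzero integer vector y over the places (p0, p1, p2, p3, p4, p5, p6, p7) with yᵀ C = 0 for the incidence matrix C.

Incidence matrix C (rows=places, cols=transitions):
       T0   T1   T2   T3   T4   T5
   p0  -3    0    0    0    2    0
   p1   3    0    0    2    0    0
   p2   0    4    3    0    0   -1
   p3   0    0    0    0    0    3
   p4   0   -2    0    3   -1    0
   p5   0   -4    0    0    0    0
   p6   0    0   -3   -4    0    0
   p7   0    0    0    0   -4    0

Candidate y = [3, 3, 6, 2, 6, 3, 6, 0]; check y·C column-wise:
  col T0: 3·-3 + 3·3 + 6·0 + 2·0 + 6·0 + 3·0 + 6·0 = 0
  col T1: 3·0 + 3·0 + 6·4 + 2·0 + 6·-2 + 3·-4 + 6·0 = 0
  col T2: 3·0 + 3·0 + 6·3 + 2·0 + 6·0 + 3·0 + 6·-3 = 0
  col T3: 3·0 + 3·2 + 6·0 + 2·0 + 6·3 + 3·0 + 6·-4 = 0
  col T4: 3·2 + 3·0 + 6·0 + 2·0 + 6·-1 + 3·0 + 6·0 + 0·-4 = 0
  col T5: 3·0 + 3·0 + 6·-1 + 2·3 + 6·0 + 3·0 + 6·0 = 0

y = (p0:3, p1:3, p2:6, p3:2, p4:6, p5:3, p6:6, p7:0)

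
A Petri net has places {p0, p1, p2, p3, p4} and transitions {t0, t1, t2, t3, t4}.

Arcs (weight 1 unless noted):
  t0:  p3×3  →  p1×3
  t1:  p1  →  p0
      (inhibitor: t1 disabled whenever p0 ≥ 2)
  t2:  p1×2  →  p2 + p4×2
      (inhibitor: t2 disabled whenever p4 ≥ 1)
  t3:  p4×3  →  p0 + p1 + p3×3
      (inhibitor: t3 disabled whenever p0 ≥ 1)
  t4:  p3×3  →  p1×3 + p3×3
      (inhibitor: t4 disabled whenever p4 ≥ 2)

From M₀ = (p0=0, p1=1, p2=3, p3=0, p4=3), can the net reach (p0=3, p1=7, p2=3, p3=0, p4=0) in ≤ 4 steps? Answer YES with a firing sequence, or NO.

NO — not reachable within 4 firings

depth 0: 1 marking
depth 1: 3 markings reached so far
depth 2: 7 markings reached so far
depth 3: 13 markings reached so far
depth 4: 21 markings reached so far
target is not among the 21 markings reachable within 4 steps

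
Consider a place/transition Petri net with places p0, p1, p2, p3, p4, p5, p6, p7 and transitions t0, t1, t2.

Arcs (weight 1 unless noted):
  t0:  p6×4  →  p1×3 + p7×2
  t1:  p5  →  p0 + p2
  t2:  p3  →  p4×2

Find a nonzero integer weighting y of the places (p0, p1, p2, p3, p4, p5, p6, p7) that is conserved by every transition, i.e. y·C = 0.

y = (p0:1, p1:0, p2:-1, p3:0, p4:0, p5:0, p6:0, p7:0)

Incidence matrix C (rows=places, cols=transitions):
       t0   t1   t2
   p0   0    1    0
   p1   3    0    0
   p2   0    1    0
   p3   0    0   -1
   p4   0    0    2
   p5   0   -1    0
   p6  -4    0    0
   p7   2    0    0

Candidate y = [1, 0, -1, 0, 0, 0, 0, 0]; check y·C column-wise:
  col t0: 1·0 + 0·3 + -1·0 + 0·-4 + 0·2 = 0
  col t1: 1·1 + -1·1 + 0·-1 = 0
  col t2: 1·0 + -1·0 + 0·-1 + 0·2 = 0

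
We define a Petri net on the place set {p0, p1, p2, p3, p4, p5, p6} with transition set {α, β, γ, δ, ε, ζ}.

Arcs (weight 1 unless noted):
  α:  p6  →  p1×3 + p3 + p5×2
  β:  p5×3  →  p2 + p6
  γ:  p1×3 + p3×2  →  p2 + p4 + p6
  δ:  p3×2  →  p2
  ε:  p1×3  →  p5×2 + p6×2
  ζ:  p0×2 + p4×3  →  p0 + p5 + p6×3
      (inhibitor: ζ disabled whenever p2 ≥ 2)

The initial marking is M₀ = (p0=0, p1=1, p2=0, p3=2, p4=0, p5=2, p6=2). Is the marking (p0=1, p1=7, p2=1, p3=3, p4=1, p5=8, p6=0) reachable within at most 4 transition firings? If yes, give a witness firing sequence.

depth 0: 1 marking
depth 1: 3 markings reached so far
depth 2: 8 markings reached so far
depth 3: 16 markings reached so far
depth 4: 31 markings reached so far
target is not among the 31 markings reachable within 4 steps

NO — not reachable within 4 firings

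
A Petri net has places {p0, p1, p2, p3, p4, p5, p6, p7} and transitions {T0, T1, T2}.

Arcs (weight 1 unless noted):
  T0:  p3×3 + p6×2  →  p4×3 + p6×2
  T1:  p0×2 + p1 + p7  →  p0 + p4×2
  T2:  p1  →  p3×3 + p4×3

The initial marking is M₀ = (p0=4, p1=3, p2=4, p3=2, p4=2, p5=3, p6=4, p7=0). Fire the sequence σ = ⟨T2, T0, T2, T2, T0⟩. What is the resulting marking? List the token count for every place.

(p0=4, p1=0, p2=4, p3=5, p4=17, p5=3, p6=4, p7=0)

step 1: fire T2:  (p0=4, p1=3, p2=4, p3=2, p4=2, p5=3, p6=4, p7=0) → (p0=4, p1=2, p2=4, p3=5, p4=5, p5=3, p6=4, p7=0)
step 2: fire T0:  (p0=4, p1=2, p2=4, p3=5, p4=5, p5=3, p6=4, p7=0) → (p0=4, p1=2, p2=4, p3=2, p4=8, p5=3, p6=4, p7=0)
step 3: fire T2:  (p0=4, p1=2, p2=4, p3=2, p4=8, p5=3, p6=4, p7=0) → (p0=4, p1=1, p2=4, p3=5, p4=11, p5=3, p6=4, p7=0)
step 4: fire T2:  (p0=4, p1=1, p2=4, p3=5, p4=11, p5=3, p6=4, p7=0) → (p0=4, p1=0, p2=4, p3=8, p4=14, p5=3, p6=4, p7=0)
step 5: fire T0:  (p0=4, p1=0, p2=4, p3=8, p4=14, p5=3, p6=4, p7=0) → (p0=4, p1=0, p2=4, p3=5, p4=17, p5=3, p6=4, p7=0)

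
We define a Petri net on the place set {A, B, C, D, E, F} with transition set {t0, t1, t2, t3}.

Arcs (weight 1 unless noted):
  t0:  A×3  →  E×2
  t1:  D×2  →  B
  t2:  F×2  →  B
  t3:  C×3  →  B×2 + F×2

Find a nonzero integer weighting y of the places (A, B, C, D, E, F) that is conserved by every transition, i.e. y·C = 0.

y = (A:2, B:0, C:0, D:0, E:3, F:0)

Incidence matrix C (rows=places, cols=transitions):
       t0   t1   t2   t3
    A  -3    0    0    0
    B   0    1    1    2
    C   0    0    0   -3
    D   0   -2    0    0
    E   2    0    0    0
    F   0    0   -2    2

Candidate y = [2, 0, 0, 0, 3, 0]; check y·C column-wise:
  col t0: 2·-3 + 3·2 = 0
  col t1: 2·0 + 0·1 + 0·-2 + 3·0 = 0
  col t2: 2·0 + 0·1 + 3·0 + 0·-2 = 0
  col t3: 2·0 + 0·2 + 0·-3 + 3·0 + 0·2 = 0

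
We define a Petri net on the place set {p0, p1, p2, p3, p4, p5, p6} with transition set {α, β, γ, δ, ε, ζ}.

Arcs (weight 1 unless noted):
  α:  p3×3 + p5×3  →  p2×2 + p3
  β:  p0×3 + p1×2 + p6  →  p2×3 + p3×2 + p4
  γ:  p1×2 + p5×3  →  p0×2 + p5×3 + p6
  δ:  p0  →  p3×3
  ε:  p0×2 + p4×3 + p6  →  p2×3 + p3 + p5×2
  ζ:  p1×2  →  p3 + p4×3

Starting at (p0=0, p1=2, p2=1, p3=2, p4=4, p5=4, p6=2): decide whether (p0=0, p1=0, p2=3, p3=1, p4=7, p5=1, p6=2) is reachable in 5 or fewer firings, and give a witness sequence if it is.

YES — reachable via ⟨ζ, α⟩ (2 firings)

step 1: fire ζ:  (p0=0, p1=2, p2=1, p3=2, p4=4, p5=4, p6=2) → (p0=0, p1=0, p2=1, p3=3, p4=7, p5=4, p6=2)
step 2: fire α:  (p0=0, p1=0, p2=1, p3=3, p4=7, p5=4, p6=2) → (p0=0, p1=0, p2=3, p3=1, p4=7, p5=1, p6=2)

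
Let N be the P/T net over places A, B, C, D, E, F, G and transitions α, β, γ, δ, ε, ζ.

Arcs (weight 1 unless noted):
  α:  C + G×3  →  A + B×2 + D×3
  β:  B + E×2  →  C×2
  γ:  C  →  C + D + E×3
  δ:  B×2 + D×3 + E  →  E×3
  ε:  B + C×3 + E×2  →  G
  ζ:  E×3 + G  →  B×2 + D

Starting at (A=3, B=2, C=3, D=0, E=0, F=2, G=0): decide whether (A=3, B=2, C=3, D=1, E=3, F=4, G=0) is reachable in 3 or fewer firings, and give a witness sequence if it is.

NO — not reachable within 3 firings

depth 0: 1 marking
depth 1: 2 markings reached so far
depth 2: 5 markings reached so far
depth 3: 8 markings reached so far
target is not among the 8 markings reachable within 3 steps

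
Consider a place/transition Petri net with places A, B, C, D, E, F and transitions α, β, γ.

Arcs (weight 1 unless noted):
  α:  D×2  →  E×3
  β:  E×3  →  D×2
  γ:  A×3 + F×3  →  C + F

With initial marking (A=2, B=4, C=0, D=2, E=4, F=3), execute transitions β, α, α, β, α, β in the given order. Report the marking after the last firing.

(A=2, B=4, C=0, D=2, E=4, F=3)

step 1: fire β:  (A=2, B=4, C=0, D=2, E=4, F=3) → (A=2, B=4, C=0, D=4, E=1, F=3)
step 2: fire α:  (A=2, B=4, C=0, D=4, E=1, F=3) → (A=2, B=4, C=0, D=2, E=4, F=3)
step 3: fire α:  (A=2, B=4, C=0, D=2, E=4, F=3) → (A=2, B=4, C=0, D=0, E=7, F=3)
step 4: fire β:  (A=2, B=4, C=0, D=0, E=7, F=3) → (A=2, B=4, C=0, D=2, E=4, F=3)
step 5: fire α:  (A=2, B=4, C=0, D=2, E=4, F=3) → (A=2, B=4, C=0, D=0, E=7, F=3)
step 6: fire β:  (A=2, B=4, C=0, D=0, E=7, F=3) → (A=2, B=4, C=0, D=2, E=4, F=3)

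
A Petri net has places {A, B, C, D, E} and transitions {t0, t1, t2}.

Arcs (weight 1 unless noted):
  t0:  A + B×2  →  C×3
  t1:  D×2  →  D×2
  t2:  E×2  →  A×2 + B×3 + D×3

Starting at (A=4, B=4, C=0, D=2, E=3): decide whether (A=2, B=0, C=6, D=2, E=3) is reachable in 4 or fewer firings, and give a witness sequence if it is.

YES — reachable via ⟨t0, t0⟩ (2 firings)

step 1: fire t0:  (A=4, B=4, C=0, D=2, E=3) → (A=3, B=2, C=3, D=2, E=3)
step 2: fire t0:  (A=3, B=2, C=3, D=2, E=3) → (A=2, B=0, C=6, D=2, E=3)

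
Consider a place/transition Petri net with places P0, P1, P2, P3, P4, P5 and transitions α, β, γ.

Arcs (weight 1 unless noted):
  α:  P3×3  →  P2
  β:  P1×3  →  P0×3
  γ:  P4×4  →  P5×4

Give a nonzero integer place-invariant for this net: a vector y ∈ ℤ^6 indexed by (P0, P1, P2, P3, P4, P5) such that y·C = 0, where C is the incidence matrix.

Incidence matrix C (rows=places, cols=transitions):
        α    β    γ
   P0   0    3    0
   P1   0   -3    0
   P2   1    0    0
   P3  -3    0    0
   P4   0    0   -4
   P5   0    0    4

Candidate y = [1, 1, 0, 0, 0, 0]; check y·C column-wise:
  col α: 1·0 + 1·0 + 0·1 + 0·-3 = 0
  col β: 1·3 + 1·-3 = 0
  col γ: 1·0 + 1·0 + 0·-4 + 0·4 = 0

y = (P0:1, P1:1, P2:0, P3:0, P4:0, P5:0)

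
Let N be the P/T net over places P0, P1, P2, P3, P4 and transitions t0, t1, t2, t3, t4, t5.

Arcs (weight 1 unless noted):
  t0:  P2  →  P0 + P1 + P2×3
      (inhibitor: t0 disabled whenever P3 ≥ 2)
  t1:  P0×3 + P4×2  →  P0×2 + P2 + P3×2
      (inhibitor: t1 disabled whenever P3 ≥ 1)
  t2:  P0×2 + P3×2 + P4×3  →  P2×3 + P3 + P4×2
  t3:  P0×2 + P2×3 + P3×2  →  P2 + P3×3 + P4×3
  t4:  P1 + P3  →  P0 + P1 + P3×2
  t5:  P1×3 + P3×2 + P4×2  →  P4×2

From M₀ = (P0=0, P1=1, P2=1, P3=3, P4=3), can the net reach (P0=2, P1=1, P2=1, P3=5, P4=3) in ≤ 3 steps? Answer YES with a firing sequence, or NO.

step 1: fire t4:  (P0=0, P1=1, P2=1, P3=3, P4=3) → (P0=1, P1=1, P2=1, P3=4, P4=3)
step 2: fire t4:  (P0=1, P1=1, P2=1, P3=4, P4=3) → (P0=2, P1=1, P2=1, P3=5, P4=3)

YES — reachable via ⟨t4, t4⟩ (2 firings)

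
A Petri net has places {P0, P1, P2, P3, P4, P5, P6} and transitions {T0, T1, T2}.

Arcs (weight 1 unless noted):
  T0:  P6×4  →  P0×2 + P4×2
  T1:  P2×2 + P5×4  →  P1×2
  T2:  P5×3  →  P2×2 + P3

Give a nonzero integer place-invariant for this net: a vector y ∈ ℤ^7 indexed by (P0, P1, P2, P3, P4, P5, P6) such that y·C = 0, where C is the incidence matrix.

y = (P0:0, P1:1, P2:1, P3:-2, P4:0, P5:0, P6:0)

Incidence matrix C (rows=places, cols=transitions):
       T0   T1   T2
   P0   2    0    0
   P1   0    2    0
   P2   0   -2    2
   P3   0    0    1
   P4   2    0    0
   P5   0   -4   -3
   P6  -4    0    0

Candidate y = [0, 1, 1, -2, 0, 0, 0]; check y·C column-wise:
  col T0: 0·2 + 1·0 + 1·0 + -2·0 + 0·2 + 0·-4 = 0
  col T1: 1·2 + 1·-2 + -2·0 + 0·-4 = 0
  col T2: 1·0 + 1·2 + -2·1 + 0·-3 = 0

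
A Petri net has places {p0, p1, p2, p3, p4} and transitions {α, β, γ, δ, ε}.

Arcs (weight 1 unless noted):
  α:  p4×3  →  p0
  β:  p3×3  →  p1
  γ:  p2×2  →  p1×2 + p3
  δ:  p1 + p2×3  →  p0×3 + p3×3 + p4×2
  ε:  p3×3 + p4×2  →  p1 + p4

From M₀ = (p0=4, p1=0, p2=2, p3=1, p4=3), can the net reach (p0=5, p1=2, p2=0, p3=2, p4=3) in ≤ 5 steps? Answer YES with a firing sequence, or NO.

depth 0: 1 marking
depth 1: 3 markings reached so far
depth 2: 4 markings reached so far
depth 3: 4 markings reached so far
(frontier empty at depth 3; search complete)
target is not among the 4 markings reachable within 5 steps

NO — not reachable within 5 firings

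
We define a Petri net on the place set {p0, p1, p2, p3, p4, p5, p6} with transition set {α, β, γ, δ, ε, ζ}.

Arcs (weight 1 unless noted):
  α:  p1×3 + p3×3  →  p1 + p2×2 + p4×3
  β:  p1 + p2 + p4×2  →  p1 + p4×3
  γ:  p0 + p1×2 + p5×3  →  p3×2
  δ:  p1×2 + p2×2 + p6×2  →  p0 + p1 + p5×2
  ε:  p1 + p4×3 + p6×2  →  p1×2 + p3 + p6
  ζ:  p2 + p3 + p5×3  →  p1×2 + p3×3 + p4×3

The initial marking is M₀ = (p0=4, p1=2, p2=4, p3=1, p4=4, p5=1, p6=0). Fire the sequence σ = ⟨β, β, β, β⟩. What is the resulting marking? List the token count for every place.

(p0=4, p1=2, p2=0, p3=1, p4=8, p5=1, p6=0)

step 1: fire β:  (p0=4, p1=2, p2=4, p3=1, p4=4, p5=1, p6=0) → (p0=4, p1=2, p2=3, p3=1, p4=5, p5=1, p6=0)
step 2: fire β:  (p0=4, p1=2, p2=3, p3=1, p4=5, p5=1, p6=0) → (p0=4, p1=2, p2=2, p3=1, p4=6, p5=1, p6=0)
step 3: fire β:  (p0=4, p1=2, p2=2, p3=1, p4=6, p5=1, p6=0) → (p0=4, p1=2, p2=1, p3=1, p4=7, p5=1, p6=0)
step 4: fire β:  (p0=4, p1=2, p2=1, p3=1, p4=7, p5=1, p6=0) → (p0=4, p1=2, p2=0, p3=1, p4=8, p5=1, p6=0)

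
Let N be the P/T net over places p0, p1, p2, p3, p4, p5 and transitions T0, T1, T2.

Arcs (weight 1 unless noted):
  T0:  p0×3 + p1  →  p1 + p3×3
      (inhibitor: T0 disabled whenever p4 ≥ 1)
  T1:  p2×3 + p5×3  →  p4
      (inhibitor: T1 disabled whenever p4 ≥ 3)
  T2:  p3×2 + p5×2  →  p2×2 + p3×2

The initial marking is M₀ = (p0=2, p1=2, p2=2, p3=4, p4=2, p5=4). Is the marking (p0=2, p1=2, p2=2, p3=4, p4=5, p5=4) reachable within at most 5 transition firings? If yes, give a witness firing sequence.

NO — not reachable within 5 firings

depth 0: 1 marking
depth 1: 2 markings reached so far
depth 2: 3 markings reached so far
depth 3: 3 markings reached so far
(frontier empty at depth 3; search complete)
target is not among the 3 markings reachable within 5 steps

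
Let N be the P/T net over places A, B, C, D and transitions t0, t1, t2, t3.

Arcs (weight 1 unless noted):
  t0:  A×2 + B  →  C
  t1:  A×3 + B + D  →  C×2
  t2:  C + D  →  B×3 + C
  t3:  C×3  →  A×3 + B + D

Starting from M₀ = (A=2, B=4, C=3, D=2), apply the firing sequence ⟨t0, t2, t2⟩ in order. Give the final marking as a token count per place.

(A=0, B=9, C=4, D=0)

step 1: fire t0:  (A=2, B=4, C=3, D=2) → (A=0, B=3, C=4, D=2)
step 2: fire t2:  (A=0, B=3, C=4, D=2) → (A=0, B=6, C=4, D=1)
step 3: fire t2:  (A=0, B=6, C=4, D=1) → (A=0, B=9, C=4, D=0)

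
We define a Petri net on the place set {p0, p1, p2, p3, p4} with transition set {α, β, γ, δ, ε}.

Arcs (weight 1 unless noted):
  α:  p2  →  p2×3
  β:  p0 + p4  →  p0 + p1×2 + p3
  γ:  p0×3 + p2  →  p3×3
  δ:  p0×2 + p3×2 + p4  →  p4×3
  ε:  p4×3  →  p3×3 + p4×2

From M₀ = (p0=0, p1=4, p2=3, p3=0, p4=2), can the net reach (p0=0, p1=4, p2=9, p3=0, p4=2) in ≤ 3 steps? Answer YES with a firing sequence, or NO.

step 1: fire α:  (p0=0, p1=4, p2=3, p3=0, p4=2) → (p0=0, p1=4, p2=5, p3=0, p4=2)
step 2: fire α:  (p0=0, p1=4, p2=5, p3=0, p4=2) → (p0=0, p1=4, p2=7, p3=0, p4=2)
step 3: fire α:  (p0=0, p1=4, p2=7, p3=0, p4=2) → (p0=0, p1=4, p2=9, p3=0, p4=2)

YES — reachable via ⟨α, α, α⟩ (3 firings)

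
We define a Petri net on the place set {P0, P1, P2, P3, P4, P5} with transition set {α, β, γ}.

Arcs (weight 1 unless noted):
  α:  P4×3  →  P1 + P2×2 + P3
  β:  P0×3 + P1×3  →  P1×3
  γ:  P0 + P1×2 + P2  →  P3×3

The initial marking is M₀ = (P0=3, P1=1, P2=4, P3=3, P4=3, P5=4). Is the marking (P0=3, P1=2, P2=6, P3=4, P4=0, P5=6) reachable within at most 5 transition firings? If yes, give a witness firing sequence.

depth 0: 1 marking
depth 1: 2 markings reached so far
depth 2: 3 markings reached so far
depth 3: 3 markings reached so far
(frontier empty at depth 3; search complete)
target is not among the 3 markings reachable within 5 steps

NO — not reachable within 5 firings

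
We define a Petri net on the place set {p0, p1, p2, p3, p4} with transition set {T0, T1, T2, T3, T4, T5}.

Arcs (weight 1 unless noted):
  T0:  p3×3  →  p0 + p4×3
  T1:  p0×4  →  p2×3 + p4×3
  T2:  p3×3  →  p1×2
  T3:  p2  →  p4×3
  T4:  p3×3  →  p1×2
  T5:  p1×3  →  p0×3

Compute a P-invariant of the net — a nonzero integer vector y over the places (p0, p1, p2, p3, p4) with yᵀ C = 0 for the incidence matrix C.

y = (p0:3, p1:3, p2:3, p3:2, p4:1)

Incidence matrix C (rows=places, cols=transitions):
       T0   T1   T2   T3   T4   T5
   p0   1   -4    0    0    0    3
   p1   0    0    2    0    2   -3
   p2   0    3    0   -1    0    0
   p3  -3    0   -3    0   -3    0
   p4   3    3    0    3    0    0

Candidate y = [3, 3, 3, 2, 1]; check y·C column-wise:
  col T0: 3·1 + 3·0 + 3·0 + 2·-3 + 1·3 = 0
  col T1: 3·-4 + 3·0 + 3·3 + 2·0 + 1·3 = 0
  col T2: 3·0 + 3·2 + 3·0 + 2·-3 + 1·0 = 0
  col T3: 3·0 + 3·0 + 3·-1 + 2·0 + 1·3 = 0
  col T4: 3·0 + 3·2 + 3·0 + 2·-3 + 1·0 = 0
  col T5: 3·3 + 3·-3 + 3·0 + 2·0 + 1·0 = 0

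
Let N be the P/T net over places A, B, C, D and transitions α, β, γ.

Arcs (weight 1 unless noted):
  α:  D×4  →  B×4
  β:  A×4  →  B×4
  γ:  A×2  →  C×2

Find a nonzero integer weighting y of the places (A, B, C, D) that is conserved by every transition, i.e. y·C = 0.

Incidence matrix C (rows=places, cols=transitions):
        α    β    γ
    A   0   -4   -2
    B   4    4    0
    C   0    0    2
    D  -4    0    0

Candidate y = [1, 1, 1, 1]; check y·C column-wise:
  col α: 1·0 + 1·4 + 1·0 + 1·-4 = 0
  col β: 1·-4 + 1·4 + 1·0 + 1·0 = 0
  col γ: 1·-2 + 1·0 + 1·2 + 1·0 = 0

y = (A:1, B:1, C:1, D:1)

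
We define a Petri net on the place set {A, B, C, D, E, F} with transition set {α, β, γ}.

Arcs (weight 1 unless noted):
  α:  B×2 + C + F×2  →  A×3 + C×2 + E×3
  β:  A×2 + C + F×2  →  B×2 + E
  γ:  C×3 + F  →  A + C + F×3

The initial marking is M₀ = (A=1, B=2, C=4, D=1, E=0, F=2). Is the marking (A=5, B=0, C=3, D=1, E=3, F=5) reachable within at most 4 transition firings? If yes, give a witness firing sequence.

NO — not reachable within 4 firings

depth 0: 1 marking
depth 1: 3 markings reached so far
depth 2: 5 markings reached so far
depth 3: 7 markings reached so far
depth 4: 8 markings reached so far
target is not among the 8 markings reachable within 4 steps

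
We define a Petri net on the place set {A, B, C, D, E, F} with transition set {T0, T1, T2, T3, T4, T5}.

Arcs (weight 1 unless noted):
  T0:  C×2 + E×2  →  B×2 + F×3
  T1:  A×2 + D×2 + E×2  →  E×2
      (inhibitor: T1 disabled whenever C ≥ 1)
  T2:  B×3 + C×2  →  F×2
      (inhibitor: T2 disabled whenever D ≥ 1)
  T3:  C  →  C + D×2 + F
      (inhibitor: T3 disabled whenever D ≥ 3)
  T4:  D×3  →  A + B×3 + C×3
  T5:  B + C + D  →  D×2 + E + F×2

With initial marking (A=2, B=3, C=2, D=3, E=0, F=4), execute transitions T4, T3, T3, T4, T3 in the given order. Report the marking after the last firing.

(A=4, B=9, C=8, D=3, E=0, F=7)

step 1: fire T4:  (A=2, B=3, C=2, D=3, E=0, F=4) → (A=3, B=6, C=5, D=0, E=0, F=4)
step 2: fire T3:  (A=3, B=6, C=5, D=0, E=0, F=4) → (A=3, B=6, C=5, D=2, E=0, F=5)
step 3: fire T3:  (A=3, B=6, C=5, D=2, E=0, F=5) → (A=3, B=6, C=5, D=4, E=0, F=6)
step 4: fire T4:  (A=3, B=6, C=5, D=4, E=0, F=6) → (A=4, B=9, C=8, D=1, E=0, F=6)
step 5: fire T3:  (A=4, B=9, C=8, D=1, E=0, F=6) → (A=4, B=9, C=8, D=3, E=0, F=7)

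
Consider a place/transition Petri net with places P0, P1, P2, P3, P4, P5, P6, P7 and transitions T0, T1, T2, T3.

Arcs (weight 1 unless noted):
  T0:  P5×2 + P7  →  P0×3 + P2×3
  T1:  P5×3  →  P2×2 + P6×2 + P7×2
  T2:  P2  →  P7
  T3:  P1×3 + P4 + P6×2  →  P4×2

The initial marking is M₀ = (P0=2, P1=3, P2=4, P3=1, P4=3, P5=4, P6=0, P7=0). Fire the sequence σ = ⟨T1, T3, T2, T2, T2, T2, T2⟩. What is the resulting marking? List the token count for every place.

(P0=2, P1=0, P2=1, P3=1, P4=4, P5=1, P6=0, P7=7)

step 1: fire T1:  (P0=2, P1=3, P2=4, P3=1, P4=3, P5=4, P6=0, P7=0) → (P0=2, P1=3, P2=6, P3=1, P4=3, P5=1, P6=2, P7=2)
step 2: fire T3:  (P0=2, P1=3, P2=6, P3=1, P4=3, P5=1, P6=2, P7=2) → (P0=2, P1=0, P2=6, P3=1, P4=4, P5=1, P6=0, P7=2)
step 3: fire T2:  (P0=2, P1=0, P2=6, P3=1, P4=4, P5=1, P6=0, P7=2) → (P0=2, P1=0, P2=5, P3=1, P4=4, P5=1, P6=0, P7=3)
step 4: fire T2:  (P0=2, P1=0, P2=5, P3=1, P4=4, P5=1, P6=0, P7=3) → (P0=2, P1=0, P2=4, P3=1, P4=4, P5=1, P6=0, P7=4)
step 5: fire T2:  (P0=2, P1=0, P2=4, P3=1, P4=4, P5=1, P6=0, P7=4) → (P0=2, P1=0, P2=3, P3=1, P4=4, P5=1, P6=0, P7=5)
step 6: fire T2:  (P0=2, P1=0, P2=3, P3=1, P4=4, P5=1, P6=0, P7=5) → (P0=2, P1=0, P2=2, P3=1, P4=4, P5=1, P6=0, P7=6)
step 7: fire T2:  (P0=2, P1=0, P2=2, P3=1, P4=4, P5=1, P6=0, P7=6) → (P0=2, P1=0, P2=1, P3=1, P4=4, P5=1, P6=0, P7=7)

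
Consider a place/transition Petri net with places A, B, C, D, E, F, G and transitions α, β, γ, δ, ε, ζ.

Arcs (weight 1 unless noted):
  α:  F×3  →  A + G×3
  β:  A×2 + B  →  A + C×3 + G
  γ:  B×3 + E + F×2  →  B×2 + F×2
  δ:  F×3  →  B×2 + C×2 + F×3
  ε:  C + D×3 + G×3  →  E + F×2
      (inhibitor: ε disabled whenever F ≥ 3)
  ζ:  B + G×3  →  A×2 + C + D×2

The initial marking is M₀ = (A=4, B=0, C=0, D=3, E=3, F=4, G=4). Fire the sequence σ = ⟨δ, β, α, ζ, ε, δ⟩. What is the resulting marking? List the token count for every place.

step 1: fire δ:  (A=4, B=0, C=0, D=3, E=3, F=4, G=4) → (A=4, B=2, C=2, D=3, E=3, F=4, G=4)
step 2: fire β:  (A=4, B=2, C=2, D=3, E=3, F=4, G=4) → (A=3, B=1, C=5, D=3, E=3, F=4, G=5)
step 3: fire α:  (A=3, B=1, C=5, D=3, E=3, F=4, G=5) → (A=4, B=1, C=5, D=3, E=3, F=1, G=8)
step 4: fire ζ:  (A=4, B=1, C=5, D=3, E=3, F=1, G=8) → (A=6, B=0, C=6, D=5, E=3, F=1, G=5)
step 5: fire ε:  (A=6, B=0, C=6, D=5, E=3, F=1, G=5) → (A=6, B=0, C=5, D=2, E=4, F=3, G=2)
step 6: fire δ:  (A=6, B=0, C=5, D=2, E=4, F=3, G=2) → (A=6, B=2, C=7, D=2, E=4, F=3, G=2)

(A=6, B=2, C=7, D=2, E=4, F=3, G=2)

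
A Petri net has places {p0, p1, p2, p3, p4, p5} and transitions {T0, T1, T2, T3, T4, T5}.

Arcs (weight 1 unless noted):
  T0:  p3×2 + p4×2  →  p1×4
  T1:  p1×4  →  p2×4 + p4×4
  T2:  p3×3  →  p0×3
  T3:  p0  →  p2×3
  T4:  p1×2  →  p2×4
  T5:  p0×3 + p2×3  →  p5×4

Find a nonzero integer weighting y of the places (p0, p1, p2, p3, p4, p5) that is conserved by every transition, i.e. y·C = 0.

y = (p0:3, p1:2, p2:1, p3:3, p4:1, p5:3)

Incidence matrix C (rows=places, cols=transitions):
       T0   T1   T2   T3   T4   T5
   p0   0    0    3   -1    0   -3
   p1   4   -4    0    0   -2    0
   p2   0    4    0    3    4   -3
   p3  -2    0   -3    0    0    0
   p4  -2    4    0    0    0    0
   p5   0    0    0    0    0    4

Candidate y = [3, 2, 1, 3, 1, 3]; check y·C column-wise:
  col T0: 3·0 + 2·4 + 1·0 + 3·-2 + 1·-2 + 3·0 = 0
  col T1: 3·0 + 2·-4 + 1·4 + 3·0 + 1·4 + 3·0 = 0
  col T2: 3·3 + 2·0 + 1·0 + 3·-3 + 1·0 + 3·0 = 0
  col T3: 3·-1 + 2·0 + 1·3 + 3·0 + 1·0 + 3·0 = 0
  col T4: 3·0 + 2·-2 + 1·4 + 3·0 + 1·0 + 3·0 = 0
  col T5: 3·-3 + 2·0 + 1·-3 + 3·0 + 1·0 + 3·4 = 0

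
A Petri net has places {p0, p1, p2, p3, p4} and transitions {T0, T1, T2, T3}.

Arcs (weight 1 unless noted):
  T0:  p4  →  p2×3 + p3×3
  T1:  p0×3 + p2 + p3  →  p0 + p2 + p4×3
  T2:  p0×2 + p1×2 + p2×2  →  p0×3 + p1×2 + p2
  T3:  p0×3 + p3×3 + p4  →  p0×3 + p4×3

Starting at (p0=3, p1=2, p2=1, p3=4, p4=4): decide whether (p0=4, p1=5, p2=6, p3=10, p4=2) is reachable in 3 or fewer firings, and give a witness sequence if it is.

depth 0: 1 marking
depth 1: 4 markings reached so far
depth 2: 9 markings reached so far
depth 3: 18 markings reached so far
target is not among the 18 markings reachable within 3 steps

NO — not reachable within 3 firings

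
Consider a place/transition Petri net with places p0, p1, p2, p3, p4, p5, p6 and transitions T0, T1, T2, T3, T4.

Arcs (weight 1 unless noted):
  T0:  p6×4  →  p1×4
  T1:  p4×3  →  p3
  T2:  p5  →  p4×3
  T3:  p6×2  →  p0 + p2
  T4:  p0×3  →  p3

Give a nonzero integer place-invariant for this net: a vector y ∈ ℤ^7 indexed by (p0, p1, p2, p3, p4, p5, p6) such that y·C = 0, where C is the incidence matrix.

y = (p0:1, p1:0, p2:-1, p3:3, p4:1, p5:3, p6:0)

Incidence matrix C (rows=places, cols=transitions):
       T0   T1   T2   T3   T4
   p0   0    0    0    1   -3
   p1   4    0    0    0    0
   p2   0    0    0    1    0
   p3   0    1    0    0    1
   p4   0   -3    3    0    0
   p5   0    0   -1    0    0
   p6  -4    0    0   -2    0

Candidate y = [1, 0, -1, 3, 1, 3, 0]; check y·C column-wise:
  col T0: 1·0 + 0·4 + -1·0 + 3·0 + 1·0 + 3·0 + 0·-4 = 0
  col T1: 1·0 + -1·0 + 3·1 + 1·-3 + 3·0 = 0
  col T2: 1·0 + -1·0 + 3·0 + 1·3 + 3·-1 = 0
  col T3: 1·1 + -1·1 + 3·0 + 1·0 + 3·0 + 0·-2 = 0
  col T4: 1·-3 + -1·0 + 3·1 + 1·0 + 3·0 = 0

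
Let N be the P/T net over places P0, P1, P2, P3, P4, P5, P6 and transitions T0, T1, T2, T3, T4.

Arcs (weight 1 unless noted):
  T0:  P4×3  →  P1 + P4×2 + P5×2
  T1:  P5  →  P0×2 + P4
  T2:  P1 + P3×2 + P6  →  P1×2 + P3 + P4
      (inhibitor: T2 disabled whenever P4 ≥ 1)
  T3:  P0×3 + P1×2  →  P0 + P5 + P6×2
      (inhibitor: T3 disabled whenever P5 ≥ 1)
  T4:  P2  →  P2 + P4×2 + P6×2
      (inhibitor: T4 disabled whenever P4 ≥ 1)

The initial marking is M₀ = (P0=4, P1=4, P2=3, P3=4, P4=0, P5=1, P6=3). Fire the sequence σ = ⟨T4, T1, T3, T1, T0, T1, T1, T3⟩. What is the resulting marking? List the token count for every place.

(P0=8, P1=1, P2=3, P3=4, P4=5, P5=1, P6=9)

step 1: fire T4:  (P0=4, P1=4, P2=3, P3=4, P4=0, P5=1, P6=3) → (P0=4, P1=4, P2=3, P3=4, P4=2, P5=1, P6=5)
step 2: fire T1:  (P0=4, P1=4, P2=3, P3=4, P4=2, P5=1, P6=5) → (P0=6, P1=4, P2=3, P3=4, P4=3, P5=0, P6=5)
step 3: fire T3:  (P0=6, P1=4, P2=3, P3=4, P4=3, P5=0, P6=5) → (P0=4, P1=2, P2=3, P3=4, P4=3, P5=1, P6=7)
step 4: fire T1:  (P0=4, P1=2, P2=3, P3=4, P4=3, P5=1, P6=7) → (P0=6, P1=2, P2=3, P3=4, P4=4, P5=0, P6=7)
step 5: fire T0:  (P0=6, P1=2, P2=3, P3=4, P4=4, P5=0, P6=7) → (P0=6, P1=3, P2=3, P3=4, P4=3, P5=2, P6=7)
step 6: fire T1:  (P0=6, P1=3, P2=3, P3=4, P4=3, P5=2, P6=7) → (P0=8, P1=3, P2=3, P3=4, P4=4, P5=1, P6=7)
step 7: fire T1:  (P0=8, P1=3, P2=3, P3=4, P4=4, P5=1, P6=7) → (P0=10, P1=3, P2=3, P3=4, P4=5, P5=0, P6=7)
step 8: fire T3:  (P0=10, P1=3, P2=3, P3=4, P4=5, P5=0, P6=7) → (P0=8, P1=1, P2=3, P3=4, P4=5, P5=1, P6=9)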